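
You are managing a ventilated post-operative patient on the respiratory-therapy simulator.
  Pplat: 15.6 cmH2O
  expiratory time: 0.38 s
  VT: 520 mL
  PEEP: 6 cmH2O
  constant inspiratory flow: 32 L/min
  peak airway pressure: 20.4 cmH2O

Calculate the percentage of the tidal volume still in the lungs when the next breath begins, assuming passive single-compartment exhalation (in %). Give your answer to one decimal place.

45.9

Flow: 32 L/min ÷ 60 = 0.5333 L/s.
R = (PIP − Pplat)/V̇ = (20.4 − 15.6) / 0.5333 = 4.8/0.5333 = 9.001 cmH2O·s/L.
C = Vt/(Pplat − PEEP) = 520.0 / (15.6 − 6) = 520.0/9.6 = 54.167 mL/cmH2O.
τ = R × C = 9.001 × 0.05417 L/cmH2O = 0.4876 s.
Fraction remaining at end-expiration = e^(−Te/τ) = e^(−0.38/0.4876) = 0.4587 → 45.87%.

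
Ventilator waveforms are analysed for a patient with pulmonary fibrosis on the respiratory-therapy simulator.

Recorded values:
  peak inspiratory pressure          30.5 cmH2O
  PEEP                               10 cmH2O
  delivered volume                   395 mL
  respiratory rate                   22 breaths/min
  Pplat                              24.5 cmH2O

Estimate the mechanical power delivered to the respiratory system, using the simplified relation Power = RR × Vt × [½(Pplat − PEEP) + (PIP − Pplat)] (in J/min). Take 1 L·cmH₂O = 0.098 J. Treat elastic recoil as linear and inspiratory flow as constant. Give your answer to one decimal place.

11.3

Per-breath work = Vt × [½(Pplat−PEEP) + (PIP−Pplat)] = 0.395 × [0.5×14.5 + 6.0] = 0.395 × 13.25 = 5.234 L·cmH2O.
Power = 22 × 5.234 = 115.15 L·cmH2O/min.
× 0.098 J/(L·cmH2O) → 11.285 J/min.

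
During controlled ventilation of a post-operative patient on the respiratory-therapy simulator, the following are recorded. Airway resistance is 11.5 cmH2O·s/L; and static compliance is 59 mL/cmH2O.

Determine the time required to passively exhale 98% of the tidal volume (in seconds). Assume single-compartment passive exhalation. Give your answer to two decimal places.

2.65

τ = R × C = 11.5 × 59 mL/cmH2O = 11.5 × 0.059 L/cmH2O = 0.6785 s.
Exhaled fraction f = 1 − e^(−t/τ) → t = −τ·ln(1 − f) = −0.6785·ln(0.02) = 2.654 s.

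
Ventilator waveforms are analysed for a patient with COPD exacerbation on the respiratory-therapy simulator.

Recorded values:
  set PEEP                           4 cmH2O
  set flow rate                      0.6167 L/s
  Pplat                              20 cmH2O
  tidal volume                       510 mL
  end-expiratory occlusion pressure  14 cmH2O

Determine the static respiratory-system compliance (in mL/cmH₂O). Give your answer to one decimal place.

85.0

End-expiratory occlusion gives total PEEP = 14 cmH2O (intrinsic PEEP = 14 − 4 = 10). Use total PEEP for the elastic gradient.
Cstat = Vt / (Pplat − PEEPtotal) = 510 / (20 − 14) = 510 / 6.0 = 85.0 mL/cmH2O.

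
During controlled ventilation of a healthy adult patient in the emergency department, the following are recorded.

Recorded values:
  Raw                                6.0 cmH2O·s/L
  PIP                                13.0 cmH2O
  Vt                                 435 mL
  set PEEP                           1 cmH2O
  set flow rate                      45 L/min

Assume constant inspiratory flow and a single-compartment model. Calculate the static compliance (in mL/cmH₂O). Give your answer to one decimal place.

58.0

Flow: 45 L/min ÷ 60 = 0.75 L/s.
Equation of motion (constant flow): PIP = Vt/C + R·V̇ + PEEP.
Vt/C = PIP − R·V̇ − PEEP = 13.0 − 6.0×0.75 − 1 = 13.0 − 4.5 − 1 = 7.5 cmH2O.
C = Vt / 7.5 = 435 / 7.5 = 58.0 mL/cmH2O.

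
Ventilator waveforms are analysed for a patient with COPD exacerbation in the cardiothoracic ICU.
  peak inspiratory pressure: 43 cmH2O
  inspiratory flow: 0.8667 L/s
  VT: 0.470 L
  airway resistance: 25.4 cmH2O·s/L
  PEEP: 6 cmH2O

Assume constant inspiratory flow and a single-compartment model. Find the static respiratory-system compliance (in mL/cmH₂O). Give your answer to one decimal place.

Equation of motion (constant flow): PIP = Vt/C + R·V̇ + PEEP.
Vt/C = PIP − R·V̇ − PEEP = 43 − 25.4×0.8667 − 6 = 43 − 22.014 − 6 = 14.986 cmH2O.
C = Vt / 14.986 = 470 / 14.986 = 31.363 mL/cmH2O.

31.4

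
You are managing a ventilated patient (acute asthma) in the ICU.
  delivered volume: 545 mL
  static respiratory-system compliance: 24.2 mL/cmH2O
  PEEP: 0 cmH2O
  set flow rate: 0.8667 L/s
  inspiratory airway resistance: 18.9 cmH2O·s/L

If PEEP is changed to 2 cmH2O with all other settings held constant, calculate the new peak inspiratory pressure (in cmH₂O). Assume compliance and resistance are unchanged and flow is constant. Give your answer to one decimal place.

40.9

PIP = Vt/C + R·V̇ + PEEP (constant-flow equation of motion).
Only the baseline term changes: ΔPIP = ΔPEEP = 2 − 0 = 2.0 cmH2O.
Original PIP = 545/24.2 + 18.9×0.8667 + 0 = 38.901 cmH2O; new PIP = 38.901 + (2.0) = 40.901 cmH2O.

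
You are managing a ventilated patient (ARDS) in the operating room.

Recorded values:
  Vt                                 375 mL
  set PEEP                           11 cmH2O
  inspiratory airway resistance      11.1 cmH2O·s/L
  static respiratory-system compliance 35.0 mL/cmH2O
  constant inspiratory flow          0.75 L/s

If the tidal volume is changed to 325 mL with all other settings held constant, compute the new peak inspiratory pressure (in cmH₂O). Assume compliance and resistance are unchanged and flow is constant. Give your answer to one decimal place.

PIP = Vt/C + R·V̇ + PEEP (constant-flow equation of motion).
Only the elastic term changes: ΔPIP = ΔVt / C = (325 − 375) / 35.0 = -1.429 cmH2O.
Original PIP = 375/35.0 + 11.1×0.75 + 11 = 30.039 cmH2O; new PIP = 30.039 + (-1.429) = 28.61 cmH2O.

28.6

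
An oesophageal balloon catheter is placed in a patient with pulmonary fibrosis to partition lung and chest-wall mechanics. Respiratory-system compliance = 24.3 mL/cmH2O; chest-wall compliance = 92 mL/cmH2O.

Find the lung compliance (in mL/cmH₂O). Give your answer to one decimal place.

33.0

1/CL = 1/Crs − 1/Ccw.
1/CL = 1/24.3 − 1/92 = 0.03028.
CL = 33.025 mL/cmH2O.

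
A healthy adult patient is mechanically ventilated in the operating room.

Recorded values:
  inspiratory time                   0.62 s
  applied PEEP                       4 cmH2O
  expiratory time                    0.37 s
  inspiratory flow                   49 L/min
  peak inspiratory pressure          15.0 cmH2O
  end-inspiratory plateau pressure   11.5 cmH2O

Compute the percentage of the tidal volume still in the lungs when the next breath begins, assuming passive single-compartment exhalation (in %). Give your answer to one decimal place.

Flow: 49 L/min ÷ 60 = 0.8167 L/s.
Vt = flow × Ti = 0.8167 L/s × 0.62 s × 1000 mL/L = 506.35 mL.
R = (PIP − Pplat)/V̇ = (15.0 − 11.5) / 0.8167 = 3.5/0.8167 = 4.286 cmH2O·s/L.
C = Vt/(Pplat − PEEP) = 506.35 / (11.5 − 4) = 506.35/7.5 = 67.513 mL/cmH2O.
τ = R × C = 4.286 × 0.06751 L/cmH2O = 0.2893 s.
Fraction remaining at end-expiration = e^(−Te/τ) = e^(−0.37/0.2893) = 0.2783 → 27.83%.

27.8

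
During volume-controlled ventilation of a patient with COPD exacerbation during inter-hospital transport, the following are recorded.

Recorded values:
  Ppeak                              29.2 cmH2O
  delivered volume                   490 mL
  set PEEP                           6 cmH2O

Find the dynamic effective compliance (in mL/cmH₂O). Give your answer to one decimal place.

Dynamic compliance = Vt / (PIP − PEEP) = 490 / (29.2 − 6) = 490 / 23.2 = 21.121 mL/cmH2O.

21.1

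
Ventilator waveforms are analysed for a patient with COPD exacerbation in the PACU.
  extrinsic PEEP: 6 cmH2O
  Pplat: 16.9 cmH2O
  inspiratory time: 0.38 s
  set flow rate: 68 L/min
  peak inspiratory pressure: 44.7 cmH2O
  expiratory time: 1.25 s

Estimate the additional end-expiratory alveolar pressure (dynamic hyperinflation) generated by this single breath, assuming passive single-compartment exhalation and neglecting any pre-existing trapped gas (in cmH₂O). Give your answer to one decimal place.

3.0

Flow: 68 L/min ÷ 60 = 1.1333 L/s.
Vt = flow × Ti = 1.1333 L/s × 0.38 s × 1000 mL/L = 430.65 mL.
R = (PIP − Pplat)/V̇ = (44.7 − 16.9) / 1.1333 = 27.8/1.1333 = 24.53 cmH2O·s/L.
C = Vt/(Pplat − PEEP) = 430.65 / (16.9 − 6) = 430.65/10.9 = 39.509 mL/cmH2O.
τ = R × C = 24.53 × 0.03951 L/cmH2O = 0.9692 s.
Fraction remaining = e^(−Te/τ) = e^(−1.25/0.9692) = 0.2753; trapped volume = 430.65 × 0.2753 = 118.56 mL.
Additional alveolar pressure from trapping ≈ V_trapped / C = 118.56 / 39.509 = 3.001 cmH2O.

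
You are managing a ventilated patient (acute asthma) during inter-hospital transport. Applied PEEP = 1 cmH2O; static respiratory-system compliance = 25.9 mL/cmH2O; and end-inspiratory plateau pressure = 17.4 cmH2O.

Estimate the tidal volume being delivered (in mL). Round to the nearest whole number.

Vt = Cstat × (Pplat − PEEP) = 25.9 × (17.4 − 1) = 25.9 × 16.4 = 424.76 mL.

425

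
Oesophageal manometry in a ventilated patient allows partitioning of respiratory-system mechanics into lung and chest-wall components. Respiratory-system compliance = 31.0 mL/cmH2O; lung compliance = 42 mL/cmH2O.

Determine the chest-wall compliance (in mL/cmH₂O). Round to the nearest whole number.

1/Ccw = 1/Crs − 1/CL.
1/Ccw = 1/31.0 − 1/42 = 0.008449.
Ccw = 118.36 mL/cmH2O.

118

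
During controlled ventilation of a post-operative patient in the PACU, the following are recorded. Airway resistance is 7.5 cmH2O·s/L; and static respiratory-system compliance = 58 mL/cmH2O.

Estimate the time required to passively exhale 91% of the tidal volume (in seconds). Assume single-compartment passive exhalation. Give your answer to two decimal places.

τ = R × C = 7.5 × 58 mL/cmH2O = 7.5 × 0.058 L/cmH2O = 0.435 s.
Exhaled fraction f = 1 − e^(−t/τ) → t = −τ·ln(1 − f) = −0.435·ln(0.09) = 1.047 s.

1.05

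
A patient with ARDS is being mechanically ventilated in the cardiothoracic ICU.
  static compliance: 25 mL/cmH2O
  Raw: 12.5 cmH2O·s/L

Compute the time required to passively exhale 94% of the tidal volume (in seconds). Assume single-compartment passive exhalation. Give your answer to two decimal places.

0.88

τ = R × C = 12.5 × 25 mL/cmH2O = 12.5 × 0.025 L/cmH2O = 0.3125 s.
Exhaled fraction f = 1 − e^(−t/τ) → t = −τ·ln(1 − f) = −0.3125·ln(0.06) = 0.8792 s.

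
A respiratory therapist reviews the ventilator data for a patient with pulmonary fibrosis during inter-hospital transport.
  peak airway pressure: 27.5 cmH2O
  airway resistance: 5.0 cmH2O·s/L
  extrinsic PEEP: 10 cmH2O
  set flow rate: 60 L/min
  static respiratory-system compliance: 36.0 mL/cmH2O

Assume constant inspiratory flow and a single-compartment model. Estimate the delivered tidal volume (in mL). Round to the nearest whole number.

450

Flow: 60 L/min ÷ 60 = 1 L/s.
Equation of motion (constant flow): PIP = Vt/C + R·V̇ + PEEP.
Vt/C = PIP − R·V̇ − PEEP = 27.5 − 5.0 − 10 = 12.5 cmH2O.
Vt = C × 12.5 = 36.0 × 12.5 = 450.0 mL.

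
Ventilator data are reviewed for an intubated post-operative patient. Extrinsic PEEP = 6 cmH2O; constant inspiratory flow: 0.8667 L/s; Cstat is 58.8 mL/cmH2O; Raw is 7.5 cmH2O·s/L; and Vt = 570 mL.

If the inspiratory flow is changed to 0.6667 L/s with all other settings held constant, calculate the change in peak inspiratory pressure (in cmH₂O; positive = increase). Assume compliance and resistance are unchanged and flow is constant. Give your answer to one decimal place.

-1.5

PIP = Vt/C + R·V̇ + PEEP (constant-flow equation of motion).
Only the resistive term changes: ΔPIP = R × ΔV̇ = 7.5 × (0.6667 − 0.8667) = 7.5 × -0.2 = -1.5 cmH2O.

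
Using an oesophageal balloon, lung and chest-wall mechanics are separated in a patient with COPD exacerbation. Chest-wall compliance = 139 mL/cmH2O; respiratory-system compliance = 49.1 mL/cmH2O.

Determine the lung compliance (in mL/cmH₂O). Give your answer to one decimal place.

75.9

1/CL = 1/Crs − 1/Ccw.
1/CL = 1/49.1 − 1/139 = 0.01317.
CL = 75.93 mL/cmH2O.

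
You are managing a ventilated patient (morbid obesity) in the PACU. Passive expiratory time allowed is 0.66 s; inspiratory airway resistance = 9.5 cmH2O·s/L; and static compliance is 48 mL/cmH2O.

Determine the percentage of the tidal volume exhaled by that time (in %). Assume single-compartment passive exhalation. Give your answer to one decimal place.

76.5

τ = R × C = 9.5 × 48 mL/cmH2O = 9.5 × 0.048 L/cmH2O = 0.456 s.
Passive exhalation: V(t)/V₀ = e^(−t/τ) = e^(−0.66/0.456) = 0.2352.
Fraction exhaled = 1 − 0.2352 = 0.7648 → 76.48%.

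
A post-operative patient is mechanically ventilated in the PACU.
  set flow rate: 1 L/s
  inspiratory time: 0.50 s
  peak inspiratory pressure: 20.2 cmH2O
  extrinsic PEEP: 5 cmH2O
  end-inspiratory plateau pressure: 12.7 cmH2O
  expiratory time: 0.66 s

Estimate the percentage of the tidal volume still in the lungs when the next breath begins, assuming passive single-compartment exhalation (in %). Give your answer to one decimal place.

25.8

Vt = flow × Ti = 1 L/s × 0.50 s × 1000 mL/L = 500.0 mL.
R = (PIP − Pplat)/V̇ = (20.2 − 12.7) / 1 = 7.5/1 = 7.5 cmH2O·s/L.
C = Vt/(Pplat − PEEP) = 500.0 / (12.7 − 5) = 500.0/7.7 = 64.935 mL/cmH2O.
τ = R × C = 7.5 × 0.06494 L/cmH2O = 0.4871 s.
Fraction remaining at end-expiration = e^(−Te/τ) = e^(−0.66/0.4871) = 0.258 → 25.8%.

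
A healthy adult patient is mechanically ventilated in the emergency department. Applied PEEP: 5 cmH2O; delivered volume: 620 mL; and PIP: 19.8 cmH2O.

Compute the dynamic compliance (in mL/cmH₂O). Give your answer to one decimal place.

Dynamic compliance = Vt / (PIP − PEEP) = 620 / (19.8 − 5) = 620 / 14.8 = 41.892 mL/cmH2O.

41.9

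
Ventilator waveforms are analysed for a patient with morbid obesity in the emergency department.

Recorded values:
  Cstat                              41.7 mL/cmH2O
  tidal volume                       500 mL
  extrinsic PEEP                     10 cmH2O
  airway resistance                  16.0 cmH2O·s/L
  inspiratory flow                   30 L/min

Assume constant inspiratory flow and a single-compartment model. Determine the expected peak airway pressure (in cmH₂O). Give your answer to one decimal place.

Flow: 30 L/min ÷ 60 = 0.5 L/s.
Equation of motion (constant flow): PIP = Vt/C + R·V̇ + PEEP.
PIP = 500/41.7 + 16.0×0.5 + 10 = 11.99 + 8.0 + 10 = 29.99 cmH2O.

30.0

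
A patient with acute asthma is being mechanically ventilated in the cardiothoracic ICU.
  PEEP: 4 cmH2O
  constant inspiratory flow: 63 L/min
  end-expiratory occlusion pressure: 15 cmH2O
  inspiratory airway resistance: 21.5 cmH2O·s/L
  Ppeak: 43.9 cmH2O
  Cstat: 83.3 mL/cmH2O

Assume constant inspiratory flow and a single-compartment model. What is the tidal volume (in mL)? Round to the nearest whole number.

Flow: 63 L/min ÷ 60 = 1.05 L/s.
Total PEEP = 15 cmH2O (set 4 + intrinsic 11); this is the baseline alveolar pressure.
Equation of motion (constant flow): PIP = Vt/C + R·V̇ + PEEP.
Vt/C = PIP − R·V̇ − PEEP = 43.9 − 22.575 − 15 = 6.325 cmH2O.
Vt = C × 6.325 = 83.3 × 6.325 = 526.87 mL.

527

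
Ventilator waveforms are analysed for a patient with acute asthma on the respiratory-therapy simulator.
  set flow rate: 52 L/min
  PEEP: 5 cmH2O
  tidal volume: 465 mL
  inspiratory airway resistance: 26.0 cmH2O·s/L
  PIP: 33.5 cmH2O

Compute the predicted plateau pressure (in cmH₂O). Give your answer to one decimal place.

11.0

Flow: 52 L/min ÷ 60 = 0.8667 L/s.
Pplat = PIP − Raw × flow = 33.5 − 26.0 × 0.8667 = 33.5 − 22.534 = 10.966 cmH2O.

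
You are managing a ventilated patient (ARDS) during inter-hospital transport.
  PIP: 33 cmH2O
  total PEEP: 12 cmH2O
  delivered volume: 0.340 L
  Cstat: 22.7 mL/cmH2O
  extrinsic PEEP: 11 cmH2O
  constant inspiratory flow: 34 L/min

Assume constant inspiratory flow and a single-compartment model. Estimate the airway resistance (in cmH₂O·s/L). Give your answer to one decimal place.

Flow: 34 L/min ÷ 60 = 0.5667 L/s.
Total PEEP = 12 cmH2O (set 11 + intrinsic 1); this is the baseline alveolar pressure.
Equation of motion (constant flow): PIP = Vt/C + R·V̇ + PEEP.
R·V̇ = PIP − Vt/C − PEEP = 33 − 340/22.7 − 12 = 33 − 14.978 − 12 = 6.022 cmH2O.
R = 6.022 / 0.5667 = 10.626 cmH2O·s/L.

10.6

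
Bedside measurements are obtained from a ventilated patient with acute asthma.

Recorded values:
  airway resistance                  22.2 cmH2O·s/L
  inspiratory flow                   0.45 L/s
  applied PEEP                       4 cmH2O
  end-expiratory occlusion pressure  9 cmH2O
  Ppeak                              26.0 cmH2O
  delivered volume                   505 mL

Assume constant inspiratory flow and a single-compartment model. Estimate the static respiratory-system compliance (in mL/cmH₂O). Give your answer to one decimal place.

72.0

Total PEEP = 9 cmH2O (set 4 + intrinsic 5); this is the baseline alveolar pressure.
Equation of motion (constant flow): PIP = Vt/C + R·V̇ + PEEP.
Vt/C = PIP − R·V̇ − PEEP = 26.0 − 22.2×0.45 − 9 = 26.0 − 9.99 − 9 = 7.01 cmH2O.
C = Vt / 7.01 = 505 / 7.01 = 72.04 mL/cmH2O.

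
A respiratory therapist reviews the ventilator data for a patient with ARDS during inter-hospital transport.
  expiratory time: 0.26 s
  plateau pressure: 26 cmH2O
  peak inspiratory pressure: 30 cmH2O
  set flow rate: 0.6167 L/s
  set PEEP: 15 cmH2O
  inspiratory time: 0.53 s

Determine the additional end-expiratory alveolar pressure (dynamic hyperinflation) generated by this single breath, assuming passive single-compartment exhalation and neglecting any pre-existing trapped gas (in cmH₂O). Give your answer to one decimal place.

Vt = flow × Ti = 0.6167 L/s × 0.53 s × 1000 mL/L = 326.85 mL.
R = (PIP − Pplat)/V̇ = (30 − 26) / 0.6167 = 4.0/0.6167 = 6.486 cmH2O·s/L.
C = Vt/(Pplat − PEEP) = 326.85 / (26 − 15) = 326.85/11.0 = 29.714 mL/cmH2O.
τ = R × C = 6.486 × 0.02971 L/cmH2O = 0.1927 s.
Fraction remaining = e^(−Te/τ) = e^(−0.26/0.1927) = 0.2594; trapped volume = 326.85 × 0.2594 = 84.785 mL.
Additional alveolar pressure from trapping ≈ V_trapped / C = 84.785 / 29.714 = 2.853 cmH2O.

2.9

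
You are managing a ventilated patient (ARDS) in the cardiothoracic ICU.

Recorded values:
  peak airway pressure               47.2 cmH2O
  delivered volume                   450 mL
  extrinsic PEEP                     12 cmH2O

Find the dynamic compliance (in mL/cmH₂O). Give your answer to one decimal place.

12.8

Dynamic compliance = Vt / (PIP − PEEP) = 450 / (47.2 − 12) = 450 / 35.2 = 12.784 mL/cmH2O.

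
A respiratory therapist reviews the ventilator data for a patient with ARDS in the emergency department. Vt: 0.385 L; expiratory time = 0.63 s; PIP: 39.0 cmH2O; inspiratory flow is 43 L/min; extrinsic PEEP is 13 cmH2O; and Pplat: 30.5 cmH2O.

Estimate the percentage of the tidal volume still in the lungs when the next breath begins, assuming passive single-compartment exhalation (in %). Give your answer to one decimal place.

Flow: 43 L/min ÷ 60 = 0.7167 L/s.
R = (PIP − Pplat)/V̇ = (39.0 − 30.5) / 0.7167 = 8.5/0.7167 = 11.86 cmH2O·s/L.
C = Vt/(Pplat − PEEP) = 385.0 / (30.5 − 13) = 385.0/17.5 = 22.0 mL/cmH2O.
τ = R × C = 11.86 × 0.022 L/cmH2O = 0.2609 s.
Fraction remaining at end-expiration = e^(−Te/τ) = e^(−0.63/0.2609) = 0.08939 → 8.939%.

8.9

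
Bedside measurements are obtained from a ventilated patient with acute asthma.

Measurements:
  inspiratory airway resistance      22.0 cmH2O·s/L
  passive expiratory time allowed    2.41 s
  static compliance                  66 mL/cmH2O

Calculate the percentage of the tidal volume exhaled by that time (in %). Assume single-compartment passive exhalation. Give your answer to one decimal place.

τ = R × C = 22.0 × 66 mL/cmH2O = 22.0 × 0.066 L/cmH2O = 1.452 s.
Passive exhalation: V(t)/V₀ = e^(−t/τ) = e^(−2.41/1.452) = 0.1902.
Fraction exhaled = 1 − 0.1902 = 0.8098 → 80.98%.

81.0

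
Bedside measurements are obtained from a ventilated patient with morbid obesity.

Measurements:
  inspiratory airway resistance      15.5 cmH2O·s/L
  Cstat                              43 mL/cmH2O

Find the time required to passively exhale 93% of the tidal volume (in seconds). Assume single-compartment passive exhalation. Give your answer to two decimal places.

1.77

τ = R × C = 15.5 × 43 mL/cmH2O = 15.5 × 0.043 L/cmH2O = 0.6665 s.
Exhaled fraction f = 1 − e^(−t/τ) → t = −τ·ln(1 − f) = −0.6665·ln(0.07) = 1.772 s.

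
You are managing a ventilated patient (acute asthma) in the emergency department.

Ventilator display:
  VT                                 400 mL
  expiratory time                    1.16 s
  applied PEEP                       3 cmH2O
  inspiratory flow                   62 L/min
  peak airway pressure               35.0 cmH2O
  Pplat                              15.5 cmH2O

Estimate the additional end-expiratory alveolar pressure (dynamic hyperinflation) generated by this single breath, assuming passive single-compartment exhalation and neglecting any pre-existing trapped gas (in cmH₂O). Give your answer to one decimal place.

1.8

Flow: 62 L/min ÷ 60 = 1.0333 L/s.
R = (PIP − Pplat)/V̇ = (35.0 − 15.5) / 1.0333 = 19.5/1.0333 = 18.872 cmH2O·s/L.
C = Vt/(Pplat − PEEP) = 400.0 / (15.5 − 3) = 400.0/12.5 = 32.0 mL/cmH2O.
τ = R × C = 18.872 × 0.032 L/cmH2O = 0.6039 s.
Fraction remaining = e^(−Te/τ) = e^(−1.16/0.6039) = 0.1465; trapped volume = 400.0 × 0.1465 = 58.6 mL.
Additional alveolar pressure from trapping ≈ V_trapped / C = 58.6 / 32.0 = 1.831 cmH2O.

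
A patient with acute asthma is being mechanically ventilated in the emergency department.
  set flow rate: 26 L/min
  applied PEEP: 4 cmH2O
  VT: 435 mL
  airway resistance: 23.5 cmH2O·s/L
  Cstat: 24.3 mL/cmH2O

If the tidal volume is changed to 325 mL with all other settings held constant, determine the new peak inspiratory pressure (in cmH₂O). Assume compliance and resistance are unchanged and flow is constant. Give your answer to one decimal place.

Flow: 26 L/min ÷ 60 = 0.4333 L/s.
PIP = Vt/C + R·V̇ + PEEP (constant-flow equation of motion).
Only the elastic term changes: ΔPIP = ΔVt / C = (325 − 435) / 24.3 = -4.527 cmH2O.
Original PIP = 435/24.3 + 23.5×0.4333 + 4 = 32.084 cmH2O; new PIP = 32.084 + (-4.527) = 27.557 cmH2O.

27.6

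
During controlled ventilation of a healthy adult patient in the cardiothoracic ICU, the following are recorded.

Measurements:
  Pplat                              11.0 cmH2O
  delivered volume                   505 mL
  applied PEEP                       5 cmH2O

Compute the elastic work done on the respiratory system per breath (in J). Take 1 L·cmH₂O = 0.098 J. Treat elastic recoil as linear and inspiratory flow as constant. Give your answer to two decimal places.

0.15

Elastic work ≈ ½ × (Pplat − PEEP) × Vt = 0.5 × (11.0 − 5) × 0.505 L = 0.5 × 6.0 × 0.505 = 1.515 L·cmH2O.
× 0.098 J/(L·cmH2O) → 0.1485 J.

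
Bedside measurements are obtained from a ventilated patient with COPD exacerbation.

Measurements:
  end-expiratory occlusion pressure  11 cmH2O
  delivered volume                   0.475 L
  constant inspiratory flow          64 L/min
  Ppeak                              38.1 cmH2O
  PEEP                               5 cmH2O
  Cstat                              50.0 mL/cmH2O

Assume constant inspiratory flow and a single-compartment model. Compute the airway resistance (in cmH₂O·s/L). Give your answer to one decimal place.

16.5

Flow: 64 L/min ÷ 60 = 1.0667 L/s.
Total PEEP = 11 cmH2O (set 5 + intrinsic 6); this is the baseline alveolar pressure.
Equation of motion (constant flow): PIP = Vt/C + R·V̇ + PEEP.
R·V̇ = PIP − Vt/C − PEEP = 38.1 − 475/50.0 − 11 = 38.1 − 9.5 − 11 = 17.6 cmH2O.
R = 17.6 / 1.0667 = 16.499 cmH2O·s/L.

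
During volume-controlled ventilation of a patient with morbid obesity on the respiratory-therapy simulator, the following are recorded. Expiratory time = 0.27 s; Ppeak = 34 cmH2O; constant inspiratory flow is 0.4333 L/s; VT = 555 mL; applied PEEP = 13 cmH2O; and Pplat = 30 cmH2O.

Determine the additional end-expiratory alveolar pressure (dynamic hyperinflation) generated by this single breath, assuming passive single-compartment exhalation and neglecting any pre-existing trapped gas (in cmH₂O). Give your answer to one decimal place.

6.9

R = (PIP − Pplat)/V̇ = (34 − 30) / 0.4333 = 4.0/0.4333 = 9.231 cmH2O·s/L.
C = Vt/(Pplat − PEEP) = 555.0 / (30 − 13) = 555.0/17.0 = 32.647 mL/cmH2O.
τ = R × C = 9.231 × 0.03265 L/cmH2O = 0.3014 s.
Fraction remaining = e^(−Te/τ) = e^(−0.27/0.3014) = 0.4083; trapped volume = 555.0 × 0.4083 = 226.61 mL.
Additional alveolar pressure from trapping ≈ V_trapped / C = 226.61 / 32.647 = 6.941 cmH2O.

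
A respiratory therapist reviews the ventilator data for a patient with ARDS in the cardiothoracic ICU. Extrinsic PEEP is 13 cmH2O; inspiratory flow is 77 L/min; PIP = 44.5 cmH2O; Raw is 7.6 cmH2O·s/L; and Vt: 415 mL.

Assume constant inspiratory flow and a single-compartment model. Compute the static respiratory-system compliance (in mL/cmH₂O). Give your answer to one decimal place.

Flow: 77 L/min ÷ 60 = 1.2833 L/s.
Equation of motion (constant flow): PIP = Vt/C + R·V̇ + PEEP.
Vt/C = PIP − R·V̇ − PEEP = 44.5 − 7.6×1.2833 − 13 = 44.5 − 9.753 − 13 = 21.747 cmH2O.
C = Vt / 21.747 = 415 / 21.747 = 19.083 mL/cmH2O.

19.1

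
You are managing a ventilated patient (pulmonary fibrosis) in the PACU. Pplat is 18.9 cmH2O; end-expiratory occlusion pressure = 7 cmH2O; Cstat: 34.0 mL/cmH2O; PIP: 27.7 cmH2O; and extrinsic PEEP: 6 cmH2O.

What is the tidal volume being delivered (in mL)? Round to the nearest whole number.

405

End-expiratory occlusion gives total PEEP = 7 cmH2O (intrinsic PEEP = 7 − 6 = 1). Use total PEEP for the elastic gradient.
Vt = Cstat × (Pplat − PEEPtotal) = 34.0 × (18.9 − 7) = 34.0 × 11.9 = 404.6 mL.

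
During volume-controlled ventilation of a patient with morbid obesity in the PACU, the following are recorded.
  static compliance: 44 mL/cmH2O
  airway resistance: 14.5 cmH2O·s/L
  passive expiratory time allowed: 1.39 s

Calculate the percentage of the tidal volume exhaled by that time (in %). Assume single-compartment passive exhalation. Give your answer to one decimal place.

88.7

τ = R × C = 14.5 × 44 mL/cmH2O = 14.5 × 0.044 L/cmH2O = 0.638 s.
Passive exhalation: V(t)/V₀ = e^(−t/τ) = e^(−1.39/0.638) = 0.1132.
Fraction exhaled = 1 − 0.1132 = 0.8868 → 88.68%.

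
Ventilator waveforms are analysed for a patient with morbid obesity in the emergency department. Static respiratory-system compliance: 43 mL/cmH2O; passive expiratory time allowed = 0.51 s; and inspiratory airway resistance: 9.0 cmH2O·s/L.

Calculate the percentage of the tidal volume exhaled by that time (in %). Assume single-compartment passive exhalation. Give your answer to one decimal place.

73.2

τ = R × C = 9.0 × 43 mL/cmH2O = 9.0 × 0.043 L/cmH2O = 0.387 s.
Passive exhalation: V(t)/V₀ = e^(−t/τ) = e^(−0.51/0.387) = 0.2677.
Fraction exhaled = 1 − 0.2677 = 0.7323 → 73.23%.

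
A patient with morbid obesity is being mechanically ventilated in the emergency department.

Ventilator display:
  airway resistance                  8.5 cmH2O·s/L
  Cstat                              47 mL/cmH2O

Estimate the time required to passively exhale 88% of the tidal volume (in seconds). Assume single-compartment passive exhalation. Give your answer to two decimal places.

0.85

τ = R × C = 8.5 × 47 mL/cmH2O = 8.5 × 0.047 L/cmH2O = 0.3995 s.
Exhaled fraction f = 1 − e^(−t/τ) → t = −τ·ln(1 − f) = −0.3995·ln(0.12) = 0.847 s.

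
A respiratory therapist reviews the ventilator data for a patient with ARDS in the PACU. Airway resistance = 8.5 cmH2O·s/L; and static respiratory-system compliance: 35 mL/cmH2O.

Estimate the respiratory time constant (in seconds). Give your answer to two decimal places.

0.30

τ = R × C = 8.5 × 35 mL/cmH2O = 8.5 × 0.035 L/cmH2O = 0.2975 s.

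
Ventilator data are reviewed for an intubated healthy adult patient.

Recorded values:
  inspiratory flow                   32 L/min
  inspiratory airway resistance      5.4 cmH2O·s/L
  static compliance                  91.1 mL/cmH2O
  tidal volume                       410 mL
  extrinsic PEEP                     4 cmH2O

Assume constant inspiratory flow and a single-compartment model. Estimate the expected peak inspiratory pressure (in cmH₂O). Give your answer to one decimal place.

Flow: 32 L/min ÷ 60 = 0.5333 L/s.
Equation of motion (constant flow): PIP = Vt/C + R·V̇ + PEEP.
PIP = 410/91.1 + 5.4×0.5333 + 4 = 4.501 + 2.88 + 4 = 11.381 cmH2O.

11.4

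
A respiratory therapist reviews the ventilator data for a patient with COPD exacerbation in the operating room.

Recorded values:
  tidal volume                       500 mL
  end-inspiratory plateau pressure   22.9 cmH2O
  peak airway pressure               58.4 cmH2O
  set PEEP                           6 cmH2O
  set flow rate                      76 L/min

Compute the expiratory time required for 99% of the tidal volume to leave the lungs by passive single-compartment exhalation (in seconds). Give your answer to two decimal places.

3.82

Flow: 76 L/min ÷ 60 = 1.2667 L/s.
R = (PIP − Pplat)/V̇ = (58.4 − 22.9) / 1.2667 = 35.5/1.2667 = 28.026 cmH2O·s/L.
C = Vt/(Pplat − PEEP) = 500.0 / (22.9 − 6) = 500.0/16.9 = 29.586 mL/cmH2O.
τ = R × C = 28.026 × 0.02959 L/cmH2O = 0.8293 s.
t = −τ·ln(1 − 0.99) = −0.8293·ln(0.01) = 3.819 s.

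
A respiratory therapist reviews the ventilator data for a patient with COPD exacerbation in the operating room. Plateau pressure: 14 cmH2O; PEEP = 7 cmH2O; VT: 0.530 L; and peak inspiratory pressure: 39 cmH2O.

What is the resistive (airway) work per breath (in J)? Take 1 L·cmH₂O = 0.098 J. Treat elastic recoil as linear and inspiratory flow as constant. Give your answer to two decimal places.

With constant inspiratory flow the resistive pressure is constant at PIP − Pplat = 39 − 14 = 25.0 cmH2O, so resistive work = 25.0 × 0.530 = 13.25 L·cmH2O.
× 0.098 J/(L·cmH2O) → 1.299 J.

1.30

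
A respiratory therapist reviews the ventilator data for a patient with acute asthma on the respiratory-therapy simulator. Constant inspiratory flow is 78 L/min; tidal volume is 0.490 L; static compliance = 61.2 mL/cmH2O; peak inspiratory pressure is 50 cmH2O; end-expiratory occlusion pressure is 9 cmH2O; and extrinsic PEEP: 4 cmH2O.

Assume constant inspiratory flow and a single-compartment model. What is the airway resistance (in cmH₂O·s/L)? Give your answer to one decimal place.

Flow: 78 L/min ÷ 60 = 1.3 L/s.
Total PEEP = 9 cmH2O (set 4 + intrinsic 5); this is the baseline alveolar pressure.
Equation of motion (constant flow): PIP = Vt/C + R·V̇ + PEEP.
R·V̇ = PIP − Vt/C − PEEP = 50 − 490/61.2 − 9 = 50 − 8.007 − 9 = 32.993 cmH2O.
R = 32.993 / 1.3 = 25.379 cmH2O·s/L.

25.4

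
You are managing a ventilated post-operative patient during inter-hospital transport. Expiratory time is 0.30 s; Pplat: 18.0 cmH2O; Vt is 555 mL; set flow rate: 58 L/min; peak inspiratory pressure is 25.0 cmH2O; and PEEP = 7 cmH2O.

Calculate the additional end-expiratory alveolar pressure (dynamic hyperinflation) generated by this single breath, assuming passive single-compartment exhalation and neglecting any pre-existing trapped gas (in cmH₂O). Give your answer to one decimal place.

4.8

Flow: 58 L/min ÷ 60 = 0.9667 L/s.
R = (PIP − Pplat)/V̇ = (25.0 − 18.0) / 0.9667 = 7.0/0.9667 = 7.241 cmH2O·s/L.
C = Vt/(Pplat − PEEP) = 555.0 / (18.0 − 7) = 555.0/11.0 = 50.455 mL/cmH2O.
τ = R × C = 7.241 × 0.05046 L/cmH2O = 0.3654 s.
Fraction remaining = e^(−Te/τ) = e^(−0.30/0.3654) = 0.44; trapped volume = 555.0 × 0.44 = 244.2 mL.
Additional alveolar pressure from trapping ≈ V_trapped / C = 244.2 / 50.455 = 4.84 cmH2O.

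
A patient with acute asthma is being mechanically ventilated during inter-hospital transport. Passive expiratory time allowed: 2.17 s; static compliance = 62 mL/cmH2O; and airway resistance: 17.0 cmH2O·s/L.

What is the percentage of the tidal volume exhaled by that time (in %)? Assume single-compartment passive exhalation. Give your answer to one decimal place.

87.2

τ = R × C = 17.0 × 62 mL/cmH2O = 17.0 × 0.062 L/cmH2O = 1.054 s.
Passive exhalation: V(t)/V₀ = e^(−t/τ) = e^(−2.17/1.054) = 0.1276.
Fraction exhaled = 1 − 0.1276 = 0.8724 → 87.24%.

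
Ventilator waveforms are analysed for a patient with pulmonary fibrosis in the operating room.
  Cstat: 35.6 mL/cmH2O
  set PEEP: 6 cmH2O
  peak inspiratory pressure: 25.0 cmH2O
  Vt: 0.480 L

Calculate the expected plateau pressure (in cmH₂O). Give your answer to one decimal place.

19.5

Pplat = PEEP + Vt / Cstat = 6 + 480 / 35.6 = 6 + 13.483 = 19.483 cmH2O.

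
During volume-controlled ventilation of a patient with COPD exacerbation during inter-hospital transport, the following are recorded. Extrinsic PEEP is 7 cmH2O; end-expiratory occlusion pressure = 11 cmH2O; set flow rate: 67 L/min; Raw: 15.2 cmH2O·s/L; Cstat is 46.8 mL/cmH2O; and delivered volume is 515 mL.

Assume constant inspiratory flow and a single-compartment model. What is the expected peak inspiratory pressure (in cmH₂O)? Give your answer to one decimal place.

39.0

Flow: 67 L/min ÷ 60 = 1.1167 L/s.
Total PEEP = 11 cmH2O (set 7 + intrinsic 4); this is the baseline alveolar pressure.
Equation of motion (constant flow): PIP = Vt/C + R·V̇ + PEEP.
PIP = 515/46.8 + 15.2×1.1167 + 11 = 11.004 + 16.974 + 11 = 38.978 cmH2O.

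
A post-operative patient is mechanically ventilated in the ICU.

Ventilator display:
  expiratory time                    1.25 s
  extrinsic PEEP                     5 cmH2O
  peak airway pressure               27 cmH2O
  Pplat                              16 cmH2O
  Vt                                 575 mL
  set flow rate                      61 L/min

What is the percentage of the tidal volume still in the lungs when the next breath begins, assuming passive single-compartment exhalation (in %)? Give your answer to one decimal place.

Flow: 61 L/min ÷ 60 = 1.0167 L/s.
R = (PIP − Pplat)/V̇ = (27 − 16) / 1.0167 = 11.0/1.0167 = 10.819 cmH2O·s/L.
C = Vt/(Pplat − PEEP) = 575.0 / (16 − 5) = 575.0/11.0 = 52.273 mL/cmH2O.
τ = R × C = 10.819 × 0.05227 L/cmH2O = 0.5655 s.
Fraction remaining at end-expiration = e^(−Te/τ) = e^(−1.25/0.5655) = 0.1097 → 10.97%.

11.0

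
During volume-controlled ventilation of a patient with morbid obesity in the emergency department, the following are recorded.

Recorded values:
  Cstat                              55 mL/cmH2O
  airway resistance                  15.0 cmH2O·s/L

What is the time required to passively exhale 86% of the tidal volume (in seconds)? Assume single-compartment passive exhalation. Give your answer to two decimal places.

τ = R × C = 15.0 × 55 mL/cmH2O = 15.0 × 0.055 L/cmH2O = 0.825 s.
Exhaled fraction f = 1 − e^(−t/τ) → t = −τ·ln(1 − f) = −0.825·ln(0.14) = 1.622 s.

1.62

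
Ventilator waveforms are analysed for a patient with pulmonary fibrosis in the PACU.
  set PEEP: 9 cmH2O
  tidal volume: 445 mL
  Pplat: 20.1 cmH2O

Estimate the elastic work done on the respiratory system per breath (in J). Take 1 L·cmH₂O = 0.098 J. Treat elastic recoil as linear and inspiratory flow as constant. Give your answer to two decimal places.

0.24

Elastic work ≈ ½ × (Pplat − PEEP) × Vt = 0.5 × (20.1 − 9) × 0.445 L = 0.5 × 11.1 × 0.445 = 2.47 L·cmH2O.
× 0.098 J/(L·cmH2O) → 0.2421 J.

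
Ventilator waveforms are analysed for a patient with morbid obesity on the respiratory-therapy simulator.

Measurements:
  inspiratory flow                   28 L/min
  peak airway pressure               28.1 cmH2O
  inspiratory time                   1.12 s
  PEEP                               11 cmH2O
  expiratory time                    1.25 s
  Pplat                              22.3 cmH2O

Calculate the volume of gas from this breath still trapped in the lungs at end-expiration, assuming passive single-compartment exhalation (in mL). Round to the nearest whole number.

59

Flow: 28 L/min ÷ 60 = 0.4667 L/s.
Vt = flow × Ti = 0.4667 L/s × 1.12 s × 1000 mL/L = 522.7 mL.
R = (PIP − Pplat)/V̇ = (28.1 − 22.3) / 0.4667 = 5.8/0.4667 = 12.428 cmH2O·s/L.
C = Vt/(Pplat − PEEP) = 522.7 / (22.3 − 11) = 522.7/11.3 = 46.257 mL/cmH2O.
τ = R × C = 12.428 × 0.04626 L/cmH2O = 0.5749 s.
Fraction remaining = e^(−Te/τ) = e^(−1.25/0.5749) = 0.1137.
Trapped volume = 522.7 × 0.1137 = 59.431 mL.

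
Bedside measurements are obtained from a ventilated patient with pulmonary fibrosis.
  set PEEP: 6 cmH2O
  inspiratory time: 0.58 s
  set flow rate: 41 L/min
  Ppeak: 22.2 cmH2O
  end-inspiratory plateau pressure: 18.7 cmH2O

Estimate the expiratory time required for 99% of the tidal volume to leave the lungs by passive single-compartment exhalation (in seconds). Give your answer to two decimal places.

0.74

Flow: 41 L/min ÷ 60 = 0.6833 L/s.
Vt = flow × Ti = 0.6833 L/s × 0.58 s × 1000 mL/L = 396.31 mL.
R = (PIP − Pplat)/V̇ = (22.2 − 18.7) / 0.6833 = 3.5/0.6833 = 5.122 cmH2O·s/L.
C = Vt/(Pplat − PEEP) = 396.31 / (18.7 − 6) = 396.31/12.7 = 31.206 mL/cmH2O.
τ = R × C = 5.122 × 0.03121 L/cmH2O = 0.1599 s.
t = −τ·ln(1 − 0.99) = −0.1599·ln(0.01) = 0.7364 s.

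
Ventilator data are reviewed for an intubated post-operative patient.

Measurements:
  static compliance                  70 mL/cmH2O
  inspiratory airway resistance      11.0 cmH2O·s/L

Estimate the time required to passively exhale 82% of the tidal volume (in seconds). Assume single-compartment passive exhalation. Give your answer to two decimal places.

τ = R × C = 11.0 × 70 mL/cmH2O = 11.0 × 0.070 L/cmH2O = 0.77 s.
Exhaled fraction f = 1 − e^(−t/τ) → t = −τ·ln(1 − f) = −0.77·ln(0.18) = 1.32 s.

1.32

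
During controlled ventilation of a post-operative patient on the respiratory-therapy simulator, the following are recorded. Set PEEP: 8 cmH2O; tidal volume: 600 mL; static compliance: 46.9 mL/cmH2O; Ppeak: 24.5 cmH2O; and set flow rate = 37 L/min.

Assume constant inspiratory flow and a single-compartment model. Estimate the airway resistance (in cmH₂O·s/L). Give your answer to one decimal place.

Flow: 37 L/min ÷ 60 = 0.6167 L/s.
Equation of motion (constant flow): PIP = Vt/C + R·V̇ + PEEP.
R·V̇ = PIP − Vt/C − PEEP = 24.5 − 600/46.9 − 8 = 24.5 − 12.793 − 8 = 3.707 cmH2O.
R = 3.707 / 0.6167 = 6.011 cmH2O·s/L.

6.0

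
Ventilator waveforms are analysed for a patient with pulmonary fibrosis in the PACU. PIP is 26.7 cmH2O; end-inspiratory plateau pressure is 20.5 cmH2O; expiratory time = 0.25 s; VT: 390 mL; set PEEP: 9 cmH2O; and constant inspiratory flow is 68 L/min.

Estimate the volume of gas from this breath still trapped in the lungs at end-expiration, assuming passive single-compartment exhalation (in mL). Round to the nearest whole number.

Flow: 68 L/min ÷ 60 = 1.1333 L/s.
R = (PIP − Pplat)/V̇ = (26.7 − 20.5) / 1.1333 = 6.2/1.1333 = 5.471 cmH2O·s/L.
C = Vt/(Pplat − PEEP) = 390.0 / (20.5 − 9) = 390.0/11.5 = 33.913 mL/cmH2O.
τ = R × C = 5.471 × 0.03391 L/cmH2O = 0.1855 s.
Fraction remaining = e^(−Te/τ) = e^(−0.25/0.1855) = 0.2598.
Trapped volume = 390.0 × 0.2598 = 101.32 mL.

101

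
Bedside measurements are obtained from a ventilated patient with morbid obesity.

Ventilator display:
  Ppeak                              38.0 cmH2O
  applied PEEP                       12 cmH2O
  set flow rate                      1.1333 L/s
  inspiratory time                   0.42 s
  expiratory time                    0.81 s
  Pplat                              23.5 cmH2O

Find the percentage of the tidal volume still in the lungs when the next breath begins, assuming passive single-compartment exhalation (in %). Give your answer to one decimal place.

Vt = flow × Ti = 1.1333 L/s × 0.42 s × 1000 mL/L = 475.99 mL.
R = (PIP − Pplat)/V̇ = (38.0 − 23.5) / 1.1333 = 14.5/1.1333 = 12.794 cmH2O·s/L.
C = Vt/(Pplat − PEEP) = 475.99 / (23.5 − 12) = 475.99/11.5 = 41.39 mL/cmH2O.
τ = R × C = 12.794 × 0.04139 L/cmH2O = 0.5295 s.
Fraction remaining at end-expiration = e^(−Te/τ) = e^(−0.81/0.5295) = 0.2166 → 21.66%.

21.7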